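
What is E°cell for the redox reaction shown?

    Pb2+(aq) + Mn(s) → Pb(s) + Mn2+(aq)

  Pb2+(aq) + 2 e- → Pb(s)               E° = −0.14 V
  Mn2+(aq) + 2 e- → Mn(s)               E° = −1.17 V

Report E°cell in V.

+1.03 V

In the reaction as written, Pb2+(aq) is reduced (cathode) and Mn2+(aq) is produced by oxidation at the anode.
E°cell = E°(cathode) − E°(anode) = −0.14 − (−1.17) = +1.03 V.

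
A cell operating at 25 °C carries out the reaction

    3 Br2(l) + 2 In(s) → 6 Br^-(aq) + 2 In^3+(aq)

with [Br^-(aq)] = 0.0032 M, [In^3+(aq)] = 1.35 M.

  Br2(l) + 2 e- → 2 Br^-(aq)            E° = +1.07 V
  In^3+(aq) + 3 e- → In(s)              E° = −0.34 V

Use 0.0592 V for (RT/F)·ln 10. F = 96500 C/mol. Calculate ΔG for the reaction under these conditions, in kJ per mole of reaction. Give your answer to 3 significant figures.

−900 kJ/mol

The standard cell potential is +1.07 − (−0.34) = +1.41 V, with n = 6 electrons in the balanced equation.
Q = [Br^-(aq)]^6·[In^3+(aq)]^2 = 1.96×10^−15, so log Q = −14.708 and E = +1.41 − (0.0592/6)(−14.708) = +1.5551 V.
Finally ΔG = −nFE = −(6)(96500 C/mol)(+1.5551 V) = −900 kJ/mol.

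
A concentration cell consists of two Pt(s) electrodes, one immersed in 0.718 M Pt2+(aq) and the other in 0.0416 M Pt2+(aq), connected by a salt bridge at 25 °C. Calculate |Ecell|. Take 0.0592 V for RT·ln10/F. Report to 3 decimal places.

For a concentration cell E°cell = 0, since both electrodes use the same couple.
The compartment with the higher Pt2+(aq) concentration (0.718 M) acts as the cathode; ions are reduced there and produced at the dilute (0.0416 M) anode.
With n = 2, Ecell = −(0.0592/2)·log([dilute]/[conc]) = −(0.0592/2)·log(0.0416/0.718) = +0.037 V.

0.037 V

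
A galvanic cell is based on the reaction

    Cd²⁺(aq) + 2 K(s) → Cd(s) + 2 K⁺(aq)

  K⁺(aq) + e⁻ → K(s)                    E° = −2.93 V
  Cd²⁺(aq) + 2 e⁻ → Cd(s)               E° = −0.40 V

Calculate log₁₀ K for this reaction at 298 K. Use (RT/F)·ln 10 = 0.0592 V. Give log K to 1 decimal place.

The Cd²⁺/Cd couple is reduced (cathode); E°cell = −0.40 − (−2.93) = +2.53 V with n = 2.
At equilibrium E = 0, so log K = nE°cell / 0.0592 = (2)(+2.53) / 0.0592 = 85.5.

log K = 85.5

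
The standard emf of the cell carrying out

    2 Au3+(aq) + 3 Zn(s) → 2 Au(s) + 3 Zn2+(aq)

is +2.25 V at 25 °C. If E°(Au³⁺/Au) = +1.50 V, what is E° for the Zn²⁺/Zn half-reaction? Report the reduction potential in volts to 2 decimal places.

In the reaction as written the Au³⁺/Au couple is reduced (cathode) and Zn²⁺/Zn is oxidized (anode), so E°cell = E°(Au³⁺/Au) − E°(Zn²⁺/Zn).
E°(Zn²⁺/Zn) = E°(cathode) − E°cell = +1.50 − (+2.25) = −0.75 V.

−0.75 V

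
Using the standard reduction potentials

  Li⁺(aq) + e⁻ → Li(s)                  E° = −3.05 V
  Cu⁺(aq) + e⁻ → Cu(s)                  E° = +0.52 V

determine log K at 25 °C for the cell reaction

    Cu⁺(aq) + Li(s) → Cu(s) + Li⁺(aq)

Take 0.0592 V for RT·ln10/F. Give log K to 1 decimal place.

log K = 60.3

The Cu⁺/Cu couple is reduced (cathode); E°cell = +0.52 − (−3.05) = +3.57 V with n = 1.
At equilibrium E = 0, so log K = nE°cell / 0.0592 = (1)(+3.57) / 0.0592 = 60.3.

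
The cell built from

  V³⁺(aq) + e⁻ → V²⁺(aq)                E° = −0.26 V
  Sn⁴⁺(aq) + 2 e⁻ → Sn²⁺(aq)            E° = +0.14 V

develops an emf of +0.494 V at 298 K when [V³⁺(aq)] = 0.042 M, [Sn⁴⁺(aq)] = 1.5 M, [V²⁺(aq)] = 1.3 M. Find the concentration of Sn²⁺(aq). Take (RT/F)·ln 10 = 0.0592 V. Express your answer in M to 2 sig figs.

0.96 M

The Sn⁴⁺/Sn²⁺ couple has the larger reduction potential, so it is the cathode: E°cell = +0.14 − (−0.26) = +0.40 V and n = 2.
Since E = E° − (0.0592/n)·log Q, log Q = n(E° − E)/0.0592 = −3.176.
Balancing electrons gives Sn⁴⁺(aq) + 2 V²⁺(aq) → Sn²⁺(aq) + 2 V³⁺(aq); thus Q = ([Sn²⁺(aq)]·[V³⁺(aq)]^2) / ([Sn⁴⁺(aq)]·[V²⁺(aq)]^2).
Solving for the unknown gives log [Sn²⁺(aq)] = −0.019, so [Sn²⁺(aq)] ≈ 0.96 M.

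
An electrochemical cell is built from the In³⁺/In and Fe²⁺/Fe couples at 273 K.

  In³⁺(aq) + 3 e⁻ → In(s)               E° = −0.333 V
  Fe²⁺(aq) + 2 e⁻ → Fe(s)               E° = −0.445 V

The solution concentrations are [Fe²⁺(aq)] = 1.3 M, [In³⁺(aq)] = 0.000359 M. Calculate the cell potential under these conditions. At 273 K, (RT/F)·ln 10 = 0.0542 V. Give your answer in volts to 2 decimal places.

Since E°(In³⁺/In) > E°(Fe²⁺/Fe), In³⁺/In serves as the cathode.
The standard potential is −0.333 − (−0.445) = +0.112 V and the balanced reaction transfers n = 6 electrons.
For the overall reaction 2 In³⁺(aq) + 3 Fe(s) → 2 In(s) + 3 Fe²⁺(aq), Q = [Fe²⁺(aq)]^3 / [In³⁺(aq)]^2 = 1.7×10^7, giving log Q = 7.232.
Applying E = E° − (RT ln10/nF)·log Q gives +0.112 − (0.0542/6)(7.232) = +0.05 V.

+0.05 V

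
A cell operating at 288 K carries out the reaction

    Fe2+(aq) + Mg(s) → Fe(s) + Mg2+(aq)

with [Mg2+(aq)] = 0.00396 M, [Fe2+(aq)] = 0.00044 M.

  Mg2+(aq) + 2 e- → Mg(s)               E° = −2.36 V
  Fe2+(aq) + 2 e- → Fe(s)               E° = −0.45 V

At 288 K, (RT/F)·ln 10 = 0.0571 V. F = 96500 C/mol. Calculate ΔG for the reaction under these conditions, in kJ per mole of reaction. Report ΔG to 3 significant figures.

−363 kJ/mol

With Fe²⁺/Fe reduced at the cathode, E°cell = −0.45 − (−2.36) = +1.91 V and n = 2.
The reaction quotient is [Mg2+(aq)] / [Fe2+(aq)] = 9; by Nernst, E = +1.91 − (0.0571/2)(0.954) = +1.8828 V.
ΔG = −nFE = −(2)(96500)(+1.8828) J/mol = −363 kJ/mol.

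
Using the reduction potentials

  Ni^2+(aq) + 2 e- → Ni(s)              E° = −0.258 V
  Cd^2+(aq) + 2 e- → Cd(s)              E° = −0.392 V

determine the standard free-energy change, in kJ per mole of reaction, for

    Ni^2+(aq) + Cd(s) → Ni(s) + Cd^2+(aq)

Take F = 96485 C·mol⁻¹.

In the reaction as written Ni^2+(aq) is reduced, so the Ni²⁺/Ni couple is the cathode and Cd²⁺/Cd is the anode.
E°cell = −0.258 − (−0.392) = +0.134 V; balancing electrons gives n = 2.
ΔG° = −nFE°cell = −(2)(96485)(+0.134) J/mol = −25.9 kJ/mol.

−25.9 kJ/mol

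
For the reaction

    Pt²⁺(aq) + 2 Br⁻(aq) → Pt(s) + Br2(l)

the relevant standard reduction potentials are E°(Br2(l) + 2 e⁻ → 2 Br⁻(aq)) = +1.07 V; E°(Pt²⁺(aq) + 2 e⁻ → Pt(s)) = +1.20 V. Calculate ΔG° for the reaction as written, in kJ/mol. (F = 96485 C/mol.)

In the reaction as written Pt²⁺(aq) is reduced, so the Pt²⁺/Pt couple is the cathode and Br₂/Br⁻ is the anode.
E°cell = +1.20 − (+1.07) = +0.13 V; balancing electrons gives n = 2.
ΔG° = −nFE°cell = −(2)(96485)(+0.13) J/mol = −25.1 kJ/mol.

−25.1 kJ/mol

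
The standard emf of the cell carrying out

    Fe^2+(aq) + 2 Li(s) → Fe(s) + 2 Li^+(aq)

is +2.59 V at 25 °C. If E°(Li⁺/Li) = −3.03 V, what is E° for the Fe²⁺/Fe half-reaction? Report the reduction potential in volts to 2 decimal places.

−0.44 V

In the reaction as written the Fe²⁺/Fe couple is reduced (cathode) and Li⁺/Li is oxidized (anode), so E°cell = E°(Fe²⁺/Fe) − E°(Li⁺/Li).
E°(Fe²⁺/Fe) = E°cell + E°(anode) = +2.59 + (−3.03) = −0.44 V.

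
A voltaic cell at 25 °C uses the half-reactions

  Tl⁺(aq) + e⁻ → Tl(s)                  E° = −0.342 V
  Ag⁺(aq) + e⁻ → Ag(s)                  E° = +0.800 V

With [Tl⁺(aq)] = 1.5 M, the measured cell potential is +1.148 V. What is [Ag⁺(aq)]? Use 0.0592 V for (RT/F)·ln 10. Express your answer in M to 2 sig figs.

1.9 M

Ag⁺/Ag is the cathode (higher E°); E°cell = +0.800 − (−0.342) = +1.142 V with n = 1.
Rearranging E = E° − (0.0592/n)·log Q gives log Q = 1(+1.142 − (+1.148))/0.0592 = −0.101.
The balanced reaction is Ag⁺(aq) + Tl(s) → Ag(s) + Tl⁺(aq), so Q = [Tl⁺(aq)] / [Ag⁺(aq)].
Isolating [Ag⁺(aq)] in Q = 10^{−0.101} yields log [Ag⁺(aq)] = 0.277, i.e. 1.9 M.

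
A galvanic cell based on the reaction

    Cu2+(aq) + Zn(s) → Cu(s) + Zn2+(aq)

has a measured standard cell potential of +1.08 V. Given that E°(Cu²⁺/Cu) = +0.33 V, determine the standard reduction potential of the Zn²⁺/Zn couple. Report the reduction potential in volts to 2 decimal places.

In the reaction as written the Cu²⁺/Cu couple is reduced (cathode) and Zn²⁺/Zn is oxidized (anode), so E°cell = E°(Cu²⁺/Cu) − E°(Zn²⁺/Zn).
E°(Zn²⁺/Zn) = E°(cathode) − E°cell = +0.33 − (+1.08) = −0.75 V.

−0.75 V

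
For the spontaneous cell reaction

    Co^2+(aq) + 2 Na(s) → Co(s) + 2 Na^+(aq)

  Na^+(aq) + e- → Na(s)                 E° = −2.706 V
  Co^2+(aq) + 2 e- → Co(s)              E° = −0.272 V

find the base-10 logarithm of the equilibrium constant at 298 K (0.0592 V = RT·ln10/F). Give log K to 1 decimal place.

log K = 82.2

The Co²⁺/Co couple is reduced (cathode); E°cell = −0.272 − (−2.706) = +2.434 V with n = 2.
At equilibrium E = 0, so log K = nE°cell / 0.0592 = (2)(+2.434) / 0.0592 = 82.2.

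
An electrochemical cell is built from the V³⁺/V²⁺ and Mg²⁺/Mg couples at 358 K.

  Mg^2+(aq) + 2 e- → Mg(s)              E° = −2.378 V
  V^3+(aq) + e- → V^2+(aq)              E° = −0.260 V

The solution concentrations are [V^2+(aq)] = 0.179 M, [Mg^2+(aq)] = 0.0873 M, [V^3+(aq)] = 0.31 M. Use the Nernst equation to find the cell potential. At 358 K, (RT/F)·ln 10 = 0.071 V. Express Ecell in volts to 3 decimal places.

+2.173 V

V³⁺/V²⁺ is reduced (cathode, E° = −0.260 V) and Mg²⁺/Mg is oxidized (anode).
The standard potential is −0.260 − (−2.378) = +2.118 V and the balanced reaction transfers n = 2 electrons.
For the overall reaction 2 V^3+(aq) + Mg(s) → 2 V^2+(aq) + Mg^2+(aq), Q = ([V^2+(aq)]^2·[Mg^2+(aq)]) / [V^3+(aq)]^2 = 0.0291, giving log Q = −1.536.
Applying E = E° − (RT ln10/nF)·log Q gives +2.118 − (0.071/2)(−1.536) = +2.173 V.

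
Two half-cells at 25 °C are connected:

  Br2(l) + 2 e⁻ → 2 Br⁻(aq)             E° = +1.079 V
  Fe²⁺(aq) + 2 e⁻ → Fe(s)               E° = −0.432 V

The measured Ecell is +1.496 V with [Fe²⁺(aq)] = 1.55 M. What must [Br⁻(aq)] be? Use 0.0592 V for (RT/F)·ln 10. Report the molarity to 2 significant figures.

1.4 M

The Br₂/Br⁻ couple has the larger reduction potential, so it is the cathode: E°cell = +1.079 − (−0.432) = +1.511 V and n = 2.
Rearranging E = E° − (0.0592/n)·log Q gives log Q = 2(+1.511 − (+1.496))/0.0592 = 0.507.
The balanced reaction is Br2(l) + Fe(s) → 2 Br⁻(aq) + Fe²⁺(aq), so Q = [Br⁻(aq)]^2·[Fe²⁺(aq)].
Substituting the known concentrations and solving, log [Br⁻(aq)] = 0.158 and [Br⁻(aq)] = 1.4 M.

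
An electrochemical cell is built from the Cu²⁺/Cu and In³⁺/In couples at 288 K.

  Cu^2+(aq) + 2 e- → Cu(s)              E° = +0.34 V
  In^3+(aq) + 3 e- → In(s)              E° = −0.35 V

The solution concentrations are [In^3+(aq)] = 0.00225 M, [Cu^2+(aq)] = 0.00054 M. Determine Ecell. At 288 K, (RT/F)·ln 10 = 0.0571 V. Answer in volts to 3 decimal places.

Since E°(Cu²⁺/Cu) > E°(In³⁺/In), Cu²⁺/Cu serves as the cathode.
E°cell = E°cat − E°an = +0.34 − (−0.35) = +0.69 V; n = 6.
The balanced reaction is 3 Cu^2+(aq) + 2 In(s) → 3 Cu(s) + 2 In^3+(aq), so Q = [In^3+(aq)]^2 / [Cu^2+(aq)]^3 = 3.22×10^4 and log Q = 4.507.
By the Nernst equation, E = +0.69 − (0.0571/6)·(4.507) = +0.647 V.

+0.647 V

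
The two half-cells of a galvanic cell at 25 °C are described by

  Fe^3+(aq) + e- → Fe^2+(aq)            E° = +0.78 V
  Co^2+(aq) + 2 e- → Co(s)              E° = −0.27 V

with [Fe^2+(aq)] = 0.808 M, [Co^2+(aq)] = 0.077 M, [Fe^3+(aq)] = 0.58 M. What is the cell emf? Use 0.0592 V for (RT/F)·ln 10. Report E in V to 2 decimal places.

Fe³⁺/Fe²⁺ is reduced (cathode, E° = +0.78 V) and Co²⁺/Co is oxidized (anode).
E°cell = +0.78 − (−0.27) = +1.05 V, with n = 2 electrons transferred.
Balancing gives 2 Fe^3+(aq) + Co(s) → 2 Fe^2+(aq) + Co^2+(aq); hence Q = ([Fe^2+(aq)]^2·[Co^2+(aq)]) / [Fe^3+(aq)]^2 = 0.149 (log Q = −0.826).
Applying E = E° − (RT ln10/nF)·log Q gives +1.05 − (0.0592/2)(−0.826) = +1.07 V.

+1.07 V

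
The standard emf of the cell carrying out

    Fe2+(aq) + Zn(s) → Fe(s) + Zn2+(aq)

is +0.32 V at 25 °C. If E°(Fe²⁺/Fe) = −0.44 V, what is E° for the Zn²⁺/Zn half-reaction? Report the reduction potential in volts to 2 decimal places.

−0.76 V

In the reaction as written the Fe²⁺/Fe couple is reduced (cathode) and Zn²⁺/Zn is oxidized (anode), so E°cell = E°(Fe²⁺/Fe) − E°(Zn²⁺/Zn).
E°(Zn²⁺/Zn) = E°(cathode) − E°cell = −0.44 − (+0.32) = −0.76 V.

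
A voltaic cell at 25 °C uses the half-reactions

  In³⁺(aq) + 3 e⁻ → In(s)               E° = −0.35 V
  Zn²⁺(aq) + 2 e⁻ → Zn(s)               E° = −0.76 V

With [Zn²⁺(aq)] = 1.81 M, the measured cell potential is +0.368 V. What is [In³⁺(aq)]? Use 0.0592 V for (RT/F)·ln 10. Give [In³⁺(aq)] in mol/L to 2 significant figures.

0.018 M

In³⁺/In is the cathode (higher E°); E°cell = −0.35 − (−0.76) = +0.41 V with n = 6.
Rearranging E = E° − (0.0592/n)·log Q gives log Q = 6(+0.41 − (+0.368))/0.0592 = 4.257.
Balancing electrons gives 2 In³⁺(aq) + 3 Zn(s) → 2 In(s) + 3 Zn²⁺(aq); thus Q = [Zn²⁺(aq)]^3 / [In³⁺(aq)]^2.
Isolating [In³⁺(aq)] in Q = 10^{4.257} yields log [In³⁺(aq)] = −1.742, i.e. 0.018 M.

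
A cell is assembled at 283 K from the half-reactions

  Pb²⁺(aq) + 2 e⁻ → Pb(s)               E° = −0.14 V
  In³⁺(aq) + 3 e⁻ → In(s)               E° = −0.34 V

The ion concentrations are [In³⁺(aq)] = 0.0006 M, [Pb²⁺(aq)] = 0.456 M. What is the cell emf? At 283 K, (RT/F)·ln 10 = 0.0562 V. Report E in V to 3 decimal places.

Since E°(Pb²⁺/Pb) > E°(In³⁺/In), Pb²⁺/Pb serves as the cathode.
E°cell = E°cat − E°an = −0.14 − (−0.34) = +0.20 V; n = 6.
Balancing gives 3 Pb²⁺(aq) + 2 In(s) → 3 Pb(s) + 2 In³⁺(aq); hence Q = [In³⁺(aq)]^2 / [Pb²⁺(aq)]^3 = 3.8×10^−6 (log Q = −5.421).
Applying E = E° − (RT ln10/nF)·log Q gives +0.20 − (0.0562/6)(−5.421) = +0.251 V.

+0.251 V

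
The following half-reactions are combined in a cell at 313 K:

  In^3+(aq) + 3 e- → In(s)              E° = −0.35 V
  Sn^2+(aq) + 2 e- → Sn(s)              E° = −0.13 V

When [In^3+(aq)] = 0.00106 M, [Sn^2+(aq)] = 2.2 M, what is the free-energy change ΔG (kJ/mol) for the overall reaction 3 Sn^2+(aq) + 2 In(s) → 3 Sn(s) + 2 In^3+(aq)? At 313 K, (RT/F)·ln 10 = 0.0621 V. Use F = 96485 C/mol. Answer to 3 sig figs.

−169 kJ/mol

The standard cell potential is −0.13 − (−0.35) = +0.22 V, with n = 6 electrons in the balanced equation.
Q = [In^3+(aq)]^2 / [Sn^2+(aq)]^3 = 1.06×10^−7, so log Q = −6.977 and E = +0.22 − (0.0621/6)(−6.977) = +0.2922 V.
Finally ΔG = −nFE = −(6)(96485 C/mol)(+0.2922 V) = −169 kJ/mol.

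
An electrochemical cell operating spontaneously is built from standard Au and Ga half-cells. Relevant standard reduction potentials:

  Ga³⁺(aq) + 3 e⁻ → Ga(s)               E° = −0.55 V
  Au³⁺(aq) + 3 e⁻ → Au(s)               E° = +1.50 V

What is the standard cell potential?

Of the two couples in this cell, the one with the more positive reduction potential is reduced at the cathode: here that is Au³⁺/Au (+1.50 V); Ga³⁺/Ga (−0.55 V) is the anode.
E°cell = E°(cathode) − E°(anode) = +1.50 − (−0.55) = +2.05 V.

+2.05 V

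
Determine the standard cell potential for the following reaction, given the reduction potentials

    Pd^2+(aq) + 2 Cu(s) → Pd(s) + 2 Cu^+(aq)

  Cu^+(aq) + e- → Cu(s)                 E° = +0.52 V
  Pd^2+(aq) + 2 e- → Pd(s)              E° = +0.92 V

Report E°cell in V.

In the reaction as written, Pd^2+(aq) is reduced (cathode) and Cu^+(aq) is produced by oxidation at the anode.
E°cell = E°(cathode) − E°(anode) = +0.92 − (+0.52) = +0.40 V.

+0.40 V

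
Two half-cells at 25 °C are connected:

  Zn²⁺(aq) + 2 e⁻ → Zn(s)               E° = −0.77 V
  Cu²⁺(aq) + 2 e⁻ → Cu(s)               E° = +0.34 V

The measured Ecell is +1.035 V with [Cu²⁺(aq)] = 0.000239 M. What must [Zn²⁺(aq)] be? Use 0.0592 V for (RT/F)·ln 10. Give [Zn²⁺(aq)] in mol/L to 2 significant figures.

0.082 M

The Cu²⁺/Cu couple has the larger reduction potential, so it is the cathode: E°cell = +0.34 − (−0.77) = +1.11 V and n = 2.
From the Nernst equation, log Q = n(E° − E)/0.0592 = 2·(+1.11 − (+1.035))/0.0592 = 2.534.
For Cu²⁺(aq) + Zn(s) → Cu(s) + Zn²⁺(aq), the reaction quotient is Q = [Zn²⁺(aq)] / [Cu²⁺(aq)].
Isolating [Zn²⁺(aq)] in Q = 10^{2.534} yields log [Zn²⁺(aq)] = −1.088, i.e. 0.082 M.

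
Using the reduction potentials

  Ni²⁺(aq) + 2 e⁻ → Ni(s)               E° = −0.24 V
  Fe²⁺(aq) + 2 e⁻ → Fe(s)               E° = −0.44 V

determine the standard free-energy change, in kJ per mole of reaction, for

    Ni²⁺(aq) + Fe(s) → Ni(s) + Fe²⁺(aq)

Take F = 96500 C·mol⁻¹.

In the reaction as written Ni²⁺(aq) is reduced, so the Ni²⁺/Ni couple is the cathode and Fe²⁺/Fe is the anode.
E°cell = −0.24 − (−0.44) = +0.20 V; balancing electrons gives n = 2.
ΔG° = −nFE°cell = −(2)(96500)(+0.20) J/mol = −38.6 kJ/mol.

−38.6 kJ/mol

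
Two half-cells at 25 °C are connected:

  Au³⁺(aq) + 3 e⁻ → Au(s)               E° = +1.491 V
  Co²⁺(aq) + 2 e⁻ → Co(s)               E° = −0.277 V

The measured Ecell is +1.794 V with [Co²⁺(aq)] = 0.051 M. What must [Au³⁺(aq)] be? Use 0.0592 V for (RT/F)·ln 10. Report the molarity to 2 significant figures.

0.24 M

With Au³⁺/Au at the cathode and Co²⁺/Co at the anode, E°cell = +1.491 − (−0.277) = +1.768 V (n = 6).
Since E = E° − (0.0592/n)·log Q, log Q = n(E° − E)/0.0592 = −2.635.
The balanced reaction is 2 Au³⁺(aq) + 3 Co(s) → 2 Au(s) + 3 Co²⁺(aq), so Q = [Co²⁺(aq)]^3 / [Au³⁺(aq)]^2.
Substituting the known concentrations and solving, log [Au³⁺(aq)] = −0.621 and [Au³⁺(aq)] = 0.24 M.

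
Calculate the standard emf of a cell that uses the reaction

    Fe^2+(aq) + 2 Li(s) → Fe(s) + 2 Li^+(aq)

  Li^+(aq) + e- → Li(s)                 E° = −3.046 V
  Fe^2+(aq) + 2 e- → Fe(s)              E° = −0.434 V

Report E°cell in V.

In the reaction as written, Fe^2+(aq) is reduced (cathode) and Li^+(aq) is produced by oxidation at the anode.
E°cell = E°(cathode) − E°(anode) = −0.434 − (−3.046) = +2.612 V.

+2.612 V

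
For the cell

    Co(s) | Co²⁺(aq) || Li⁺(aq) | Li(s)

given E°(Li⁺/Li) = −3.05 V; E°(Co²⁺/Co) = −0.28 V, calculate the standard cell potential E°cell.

−2.77 V

By convention the left-hand electrode in cell notation is the anode (oxidation) and the right-hand electrode is the cathode (reduction).
E°cell = E°(right) − E°(left) = −3.05 − (−0.28) = −2.77 V.
The negative sign shows that, as written, the cell would require an external voltage to drive the reaction.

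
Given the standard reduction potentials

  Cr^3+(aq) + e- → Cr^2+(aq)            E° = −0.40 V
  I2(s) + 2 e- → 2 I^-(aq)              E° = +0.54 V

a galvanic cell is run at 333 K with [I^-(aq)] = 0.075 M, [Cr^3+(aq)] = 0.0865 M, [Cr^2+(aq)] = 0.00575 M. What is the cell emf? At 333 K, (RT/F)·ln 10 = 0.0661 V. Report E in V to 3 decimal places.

+0.937 V

Since E°(I₂/I⁻) > E°(Cr³⁺/Cr²⁺), I₂/I⁻ serves as the cathode.
E°cell = E°cat − E°an = +0.54 − (−0.40) = +0.94 V; n = 2.
Balancing gives I2(s) + 2 Cr^2+(aq) → 2 I^-(aq) + 2 Cr^3+(aq); hence Q = ([I^-(aq)]^2·[Cr^3+(aq)]^2) / [Cr^2+(aq)]^2 = 1.27 (log Q = 0.105).
By the Nernst equation, E = +0.94 − (0.0661/2)·(0.105) = +0.937 V.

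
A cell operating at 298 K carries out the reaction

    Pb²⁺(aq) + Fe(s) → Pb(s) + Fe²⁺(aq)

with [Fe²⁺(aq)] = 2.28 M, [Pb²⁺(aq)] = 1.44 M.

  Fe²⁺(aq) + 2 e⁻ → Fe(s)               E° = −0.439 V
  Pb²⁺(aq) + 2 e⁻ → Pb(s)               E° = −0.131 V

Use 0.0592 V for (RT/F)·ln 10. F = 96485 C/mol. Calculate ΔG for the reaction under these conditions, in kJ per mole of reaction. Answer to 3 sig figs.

−58.3 kJ/mol

With Pb²⁺/Pb reduced at the cathode, E°cell = −0.131 − (−0.439) = +0.308 V and n = 2.
The reaction quotient is [Fe²⁺(aq)] / [Pb²⁺(aq)] = 1.58; by Nernst, E = +0.308 − (0.0592/2)(0.200) = +0.3021 V.
Finally ΔG = −nFE = −(2)(96485 C/mol)(+0.3021 V) = −58.3 kJ/mol.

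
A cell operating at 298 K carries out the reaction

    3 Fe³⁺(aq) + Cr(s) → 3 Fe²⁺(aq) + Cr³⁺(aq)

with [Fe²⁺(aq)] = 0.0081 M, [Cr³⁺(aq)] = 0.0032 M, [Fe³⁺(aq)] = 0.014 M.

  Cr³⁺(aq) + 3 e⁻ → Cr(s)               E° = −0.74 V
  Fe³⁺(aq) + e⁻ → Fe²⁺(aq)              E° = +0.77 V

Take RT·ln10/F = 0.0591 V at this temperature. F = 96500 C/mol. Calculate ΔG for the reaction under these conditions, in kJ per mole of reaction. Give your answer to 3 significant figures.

−455 kJ/mol

The standard cell potential is +0.77 − (−0.74) = +1.51 V, with n = 3 electrons in the balanced equation.
Q = ([Fe²⁺(aq)]^3·[Cr³⁺(aq)]) / [Fe³⁺(aq)]^3 = 0.00062, so log Q = −3.208 and E = +1.51 − (0.0591/3)(−3.208) = +1.5732 V.
Finally ΔG = −nFE = −(3)(96500 C/mol)(+1.5732 V) = −455 kJ/mol.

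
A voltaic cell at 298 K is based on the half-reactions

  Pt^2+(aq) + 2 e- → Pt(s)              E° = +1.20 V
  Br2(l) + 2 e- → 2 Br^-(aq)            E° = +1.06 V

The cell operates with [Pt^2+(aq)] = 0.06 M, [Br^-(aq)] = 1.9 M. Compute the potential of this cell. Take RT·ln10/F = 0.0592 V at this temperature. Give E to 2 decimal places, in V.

+0.12 V

The Pt²⁺/Pt couple has the more positive E°, so it is the cathode; Br₂/Br⁻ is the anode.
E°cell = +1.20 − (+1.06) = +0.14 V, with n = 2 electrons transferred.
The balanced reaction is Pt^2+(aq) + 2 Br^-(aq) → Pt(s) + Br2(l), so Q = 1 / ([Pt^2+(aq)]·[Br^-(aq)]^2) = 4.62 and log Q = 0.664.
Applying E = E° − (RT ln10/nF)·log Q gives +0.14 − (0.0592/2)(0.664) = +0.12 V.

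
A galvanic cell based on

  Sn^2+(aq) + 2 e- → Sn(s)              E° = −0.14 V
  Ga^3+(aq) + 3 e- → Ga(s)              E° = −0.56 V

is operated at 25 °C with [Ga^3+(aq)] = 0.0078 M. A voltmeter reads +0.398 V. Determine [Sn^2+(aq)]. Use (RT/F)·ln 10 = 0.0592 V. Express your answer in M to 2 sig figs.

Sn²⁺/Sn is the cathode (higher E°); E°cell = −0.14 − (−0.56) = +0.42 V with n = 6.
Rearranging E = E° − (0.0592/n)·log Q gives log Q = 6(+0.42 − (+0.398))/0.0592 = 2.230.
The balanced reaction is 3 Sn^2+(aq) + 2 Ga(s) → 3 Sn(s) + 2 Ga^3+(aq), so Q = [Ga^3+(aq)]^2 / [Sn^2+(aq)]^3.
Isolating [Sn^2+(aq)] in Q = 10^{2.230} yields log [Sn^2+(aq)] = −2.149, i.e. 0.0071 M.

0.0071 M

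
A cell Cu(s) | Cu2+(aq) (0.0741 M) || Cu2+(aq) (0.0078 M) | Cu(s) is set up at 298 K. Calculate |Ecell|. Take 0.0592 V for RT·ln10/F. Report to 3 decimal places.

For a concentration cell E°cell = 0, since both electrodes use the same couple.
The compartment with the higher Cu2+(aq) concentration (0.0741 M) acts as the cathode; ions are reduced there and produced at the dilute (0.0078 M) anode.
With n = 2, Ecell = −(0.0592/2)·log([dilute]/[conc]) = −(0.0592/2)·log(0.0078/0.0741) = +0.029 V.

0.029 V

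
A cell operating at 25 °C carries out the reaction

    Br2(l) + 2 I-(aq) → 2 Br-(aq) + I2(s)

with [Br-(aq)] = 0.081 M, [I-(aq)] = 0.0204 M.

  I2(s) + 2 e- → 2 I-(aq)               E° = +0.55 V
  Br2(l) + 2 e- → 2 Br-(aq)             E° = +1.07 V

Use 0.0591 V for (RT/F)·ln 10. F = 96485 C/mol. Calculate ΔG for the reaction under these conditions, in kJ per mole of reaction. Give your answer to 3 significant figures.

The standard cell potential is +1.07 − (+0.55) = +0.52 V, with n = 2 electrons in the balanced equation.
Q = [Br-(aq)]^2 / [I-(aq)]^2 = 15.8, so log Q = 1.198 and E = +0.52 − (0.0591/2)(1.198) = +0.4846 V.
Finally ΔG = −nFE = −(2)(96485 C/mol)(+0.4846 V) = −93.5 kJ/mol.

−93.5 kJ/mol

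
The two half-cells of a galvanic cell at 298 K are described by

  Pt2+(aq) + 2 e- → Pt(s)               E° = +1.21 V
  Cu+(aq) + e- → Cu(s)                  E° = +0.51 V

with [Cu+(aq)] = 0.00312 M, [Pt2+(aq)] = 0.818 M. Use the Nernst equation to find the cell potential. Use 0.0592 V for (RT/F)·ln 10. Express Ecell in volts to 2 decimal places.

+0.85 V

Pt²⁺/Pt is reduced (cathode, E° = +1.21 V) and Cu⁺/Cu is oxidized (anode).
The standard potential is +1.21 − (+0.51) = +0.70 V and the balanced reaction transfers n = 2 electrons.
Balancing gives Pt2+(aq) + 2 Cu(s) → Pt(s) + 2 Cu+(aq); hence Q = [Cu+(aq)]^2 / [Pt2+(aq)] = 1.19×10^−5 (log Q = −4.924).
By the Nernst equation, E = +0.70 − (0.0592/2)·(−4.924) = +0.85 V.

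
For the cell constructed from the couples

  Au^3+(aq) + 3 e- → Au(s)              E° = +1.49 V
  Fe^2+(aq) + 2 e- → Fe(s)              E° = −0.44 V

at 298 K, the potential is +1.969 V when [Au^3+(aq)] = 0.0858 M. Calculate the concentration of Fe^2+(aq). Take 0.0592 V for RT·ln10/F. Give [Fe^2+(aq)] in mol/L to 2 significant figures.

0.0094 M

Au³⁺/Au is the cathode (higher E°); E°cell = +1.49 − (−0.44) = +1.93 V with n = 6.
Rearranging E = E° − (0.0592/n)·log Q gives log Q = 6(+1.93 − (+1.969))/0.0592 = −3.953.
The balanced reaction is 2 Au^3+(aq) + 3 Fe(s) → 2 Au(s) + 3 Fe^2+(aq), so Q = [Fe^2+(aq)]^3 / [Au^3+(aq)]^2.
Substituting the known concentrations and solving, log [Fe^2+(aq)] = −2.029 and [Fe^2+(aq)] = 0.0094 M.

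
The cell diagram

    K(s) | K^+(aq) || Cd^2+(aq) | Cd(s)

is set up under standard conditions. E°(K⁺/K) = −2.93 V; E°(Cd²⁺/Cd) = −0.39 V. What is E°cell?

+2.54 V

By convention the left-hand electrode in cell notation is the anode (oxidation) and the right-hand electrode is the cathode (reduction).
E°cell = E°(right) − E°(left) = −0.39 − (−2.93) = +2.54 V.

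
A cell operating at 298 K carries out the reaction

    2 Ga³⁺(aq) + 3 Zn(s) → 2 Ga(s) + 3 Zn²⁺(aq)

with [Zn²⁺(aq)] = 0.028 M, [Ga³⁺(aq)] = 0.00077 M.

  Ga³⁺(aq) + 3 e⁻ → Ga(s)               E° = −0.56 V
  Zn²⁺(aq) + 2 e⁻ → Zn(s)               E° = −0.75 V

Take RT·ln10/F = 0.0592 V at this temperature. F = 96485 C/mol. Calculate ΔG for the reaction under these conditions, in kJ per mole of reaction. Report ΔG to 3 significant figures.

−101 kJ/mol

E°cell = −0.56 − (−0.75) = +0.19 V; the balanced reaction transfers n = 6 electrons.
Q = [Zn²⁺(aq)]^3 / [Ga³⁺(aq)]^2 = 37, so log Q = 1.568 and E = +0.19 − (0.0592/6)(1.568) = +0.1745 V.
Then ΔG = −nFE = −6 × 96485 × +0.1745 J/mol = −101 kJ/mol.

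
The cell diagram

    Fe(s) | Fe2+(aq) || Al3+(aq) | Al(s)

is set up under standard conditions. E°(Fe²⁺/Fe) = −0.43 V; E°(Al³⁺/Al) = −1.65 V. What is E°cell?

−1.22 V

By convention the left-hand electrode in cell notation is the anode (oxidation) and the right-hand electrode is the cathode (reduction).
E°cell = E°(right) − E°(left) = −1.65 − (−0.43) = −1.22 V.
The negative sign shows that, as written, the cell would require an external voltage to drive the reaction.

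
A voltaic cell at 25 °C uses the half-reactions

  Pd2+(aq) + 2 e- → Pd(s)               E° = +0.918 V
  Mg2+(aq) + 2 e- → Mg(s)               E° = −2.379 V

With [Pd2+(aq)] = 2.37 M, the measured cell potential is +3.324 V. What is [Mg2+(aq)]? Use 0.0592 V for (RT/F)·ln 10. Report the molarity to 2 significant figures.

With Pd²⁺/Pd at the cathode and Mg²⁺/Mg at the anode, E°cell = +0.918 − (−2.379) = +3.297 V (n = 2).
Since E = E° − (0.0592/n)·log Q, log Q = n(E° − E)/0.0592 = −0.912.
The balanced reaction is Pd2+(aq) + Mg(s) → Pd(s) + Mg2+(aq), so Q = [Mg2+(aq)] / [Pd2+(aq)].
Isolating [Mg2+(aq)] in Q = 10^{−0.912} yields log [Mg2+(aq)] = −0.537, i.e. 0.29 M.

0.29 M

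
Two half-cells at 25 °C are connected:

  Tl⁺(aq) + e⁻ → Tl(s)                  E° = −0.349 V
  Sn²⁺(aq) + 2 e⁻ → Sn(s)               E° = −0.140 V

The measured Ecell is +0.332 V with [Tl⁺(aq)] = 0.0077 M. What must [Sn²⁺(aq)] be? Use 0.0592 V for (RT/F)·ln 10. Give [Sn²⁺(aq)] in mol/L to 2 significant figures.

The Sn²⁺/Sn couple has the larger reduction potential, so it is the cathode: E°cell = −0.140 − (−0.349) = +0.209 V and n = 2.
Since E = E° − (0.0592/n)·log Q, log Q = n(E° − E)/0.0592 = −4.155.
For Sn²⁺(aq) + 2 Tl(s) → Sn(s) + 2 Tl⁺(aq), the reaction quotient is Q = [Tl⁺(aq)]^2 / [Sn²⁺(aq)].
Solving for the unknown gives log [Sn²⁺(aq)] = −0.072, so [Sn²⁺(aq)] ≈ 0.85 M.

0.85 M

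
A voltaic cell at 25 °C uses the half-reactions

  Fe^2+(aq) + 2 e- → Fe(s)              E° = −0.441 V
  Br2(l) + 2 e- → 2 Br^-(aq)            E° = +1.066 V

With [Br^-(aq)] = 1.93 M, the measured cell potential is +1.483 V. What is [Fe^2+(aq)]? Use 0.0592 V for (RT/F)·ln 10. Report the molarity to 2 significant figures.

Br₂/Br⁻ is the cathode (higher E°); E°cell = +1.066 − (−0.441) = +1.507 V with n = 2.
Rearranging E = E° − (0.0592/n)·log Q gives log Q = 2(+1.507 − (+1.483))/0.0592 = 0.811.
The balanced reaction is Br2(l) + Fe(s) → 2 Br^-(aq) + Fe^2+(aq), so Q = [Br^-(aq)]^2·[Fe^2+(aq)].
Solving for the unknown gives log [Fe^2+(aq)] = 0.240, so [Fe^2+(aq)] ≈ 1.7 M.

1.7 M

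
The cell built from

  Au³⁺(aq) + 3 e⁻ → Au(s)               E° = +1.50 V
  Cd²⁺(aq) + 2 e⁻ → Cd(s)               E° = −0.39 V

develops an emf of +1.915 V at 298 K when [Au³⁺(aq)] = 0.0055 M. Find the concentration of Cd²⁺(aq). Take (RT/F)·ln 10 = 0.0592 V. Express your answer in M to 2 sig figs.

0.0045 M

With Au³⁺/Au at the cathode and Cd²⁺/Cd at the anode, E°cell = +1.50 − (−0.39) = +1.89 V (n = 6).
Rearranging E = E° − (0.0592/n)·log Q gives log Q = 6(+1.89 − (+1.915))/0.0592 = −2.534.
The balanced reaction is 2 Au³⁺(aq) + 3 Cd(s) → 2 Au(s) + 3 Cd²⁺(aq), so Q = [Cd²⁺(aq)]^3 / [Au³⁺(aq)]^2.
Solving for the unknown gives log [Cd²⁺(aq)] = −2.351, so [Cd²⁺(aq)] ≈ 0.0045 M.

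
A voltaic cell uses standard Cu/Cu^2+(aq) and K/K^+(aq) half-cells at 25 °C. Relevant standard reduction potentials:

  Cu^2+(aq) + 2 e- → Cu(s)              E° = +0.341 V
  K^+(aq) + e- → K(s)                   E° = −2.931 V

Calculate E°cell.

+3.272 V

The Cu²⁺/Cu couple has the higher E°, so Cu ion is reduced (cathode) and K is oxidized (anode).
E°cell = E°(cathode) − E°(anode) = +0.341 − (−2.931) = +3.272 V.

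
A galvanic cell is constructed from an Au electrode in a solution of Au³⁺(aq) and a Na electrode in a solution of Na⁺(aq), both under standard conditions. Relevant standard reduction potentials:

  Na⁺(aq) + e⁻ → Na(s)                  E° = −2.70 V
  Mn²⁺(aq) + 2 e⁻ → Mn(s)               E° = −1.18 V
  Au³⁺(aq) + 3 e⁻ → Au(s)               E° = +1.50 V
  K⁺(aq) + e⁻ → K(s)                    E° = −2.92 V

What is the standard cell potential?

+4.20 V

The Au³⁺/Au couple has the higher E°, so Au ion is reduced (cathode) and Na is oxidized (anode).
E°cell = E°(cathode) − E°(anode) = +1.50 − (−2.70) = +4.20 V.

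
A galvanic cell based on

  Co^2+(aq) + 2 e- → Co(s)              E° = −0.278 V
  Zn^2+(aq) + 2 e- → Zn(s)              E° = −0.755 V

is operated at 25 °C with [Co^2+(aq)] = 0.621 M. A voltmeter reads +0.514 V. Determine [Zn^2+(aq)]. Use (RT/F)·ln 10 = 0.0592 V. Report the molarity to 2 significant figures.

The Co²⁺/Co couple has the larger reduction potential, so it is the cathode: E°cell = −0.278 − (−0.755) = +0.477 V and n = 2.
Rearranging E = E° − (0.0592/n)·log Q gives log Q = 2(+0.477 − (+0.514))/0.0592 = −1.250.
Balancing electrons gives Co^2+(aq) + Zn(s) → Co(s) + Zn^2+(aq); thus Q = [Zn^2+(aq)] / [Co^2+(aq)].
Substituting the known concentrations and solving, log [Zn^2+(aq)] = −1.457 and [Zn^2+(aq)] = 0.035 M.

0.035 M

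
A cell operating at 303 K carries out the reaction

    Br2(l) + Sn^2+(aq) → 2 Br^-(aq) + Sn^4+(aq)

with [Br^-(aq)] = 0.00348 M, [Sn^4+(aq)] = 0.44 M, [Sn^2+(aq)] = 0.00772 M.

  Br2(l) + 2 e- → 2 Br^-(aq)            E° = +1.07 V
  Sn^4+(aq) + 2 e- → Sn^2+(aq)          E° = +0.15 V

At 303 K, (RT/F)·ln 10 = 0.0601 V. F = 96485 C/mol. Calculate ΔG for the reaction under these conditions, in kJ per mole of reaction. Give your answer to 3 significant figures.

E°cell = +1.07 − (+0.15) = +0.92 V; the balanced reaction transfers n = 2 electrons.
Here Q = ([Br^-(aq)]^2·[Sn^4+(aq)]) / [Sn^2+(aq)] = 0.00069 (log Q = −3.161), giving E = +0.92 − (0.0601/2)·(−3.161) = +1.0150 V.
Finally ΔG = −nFE = −(2)(96485 C/mol)(+1.0150 V) = −196 kJ/mol.

−196 kJ/mol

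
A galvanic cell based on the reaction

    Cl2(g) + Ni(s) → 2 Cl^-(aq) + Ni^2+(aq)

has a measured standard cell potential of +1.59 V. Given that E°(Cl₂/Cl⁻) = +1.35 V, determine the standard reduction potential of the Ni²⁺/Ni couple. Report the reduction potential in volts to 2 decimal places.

−0.24 V

In the reaction as written the Cl₂/Cl⁻ couple is reduced (cathode) and Ni²⁺/Ni is oxidized (anode), so E°cell = E°(Cl₂/Cl⁻) − E°(Ni²⁺/Ni).
E°(Ni²⁺/Ni) = E°(cathode) − E°cell = +1.35 − (+1.59) = −0.24 V.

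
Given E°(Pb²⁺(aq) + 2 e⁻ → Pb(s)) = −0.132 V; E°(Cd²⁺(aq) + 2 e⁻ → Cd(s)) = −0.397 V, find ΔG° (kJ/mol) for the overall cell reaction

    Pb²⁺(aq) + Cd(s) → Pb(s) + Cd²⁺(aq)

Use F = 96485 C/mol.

In the reaction as written Pb²⁺(aq) is reduced, so the Pb²⁺/Pb couple is the cathode and Cd²⁺/Cd is the anode.
E°cell = −0.132 − (−0.397) = +0.265 V; balancing electrons gives n = 2.
ΔG° = −nFE°cell = −(2)(96485)(+0.265) J/mol = −51.1 kJ/mol.

−51.1 kJ/mol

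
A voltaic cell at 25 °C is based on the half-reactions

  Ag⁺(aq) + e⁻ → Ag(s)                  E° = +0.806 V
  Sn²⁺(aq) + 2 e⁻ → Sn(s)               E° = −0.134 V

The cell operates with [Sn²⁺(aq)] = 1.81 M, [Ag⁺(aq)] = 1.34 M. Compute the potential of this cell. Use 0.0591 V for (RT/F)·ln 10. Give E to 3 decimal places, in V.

The Ag⁺/Ag couple has the more positive E°, so it is the cathode; Sn²⁺/Sn is the anode.
E°cell = E°cat − E°an = +0.806 − (−0.134) = +0.940 V; n = 2.
Balancing gives 2 Ag⁺(aq) + Sn(s) → 2 Ag(s) + Sn²⁺(aq); hence Q = [Sn²⁺(aq)] / [Ag⁺(aq)]^2 = 1.01 (log Q = 0.003).
E = E° − (0.0591/n)·log Q = +0.940 − (0.0591/2)(0.003) = +0.940 V.

+0.940 V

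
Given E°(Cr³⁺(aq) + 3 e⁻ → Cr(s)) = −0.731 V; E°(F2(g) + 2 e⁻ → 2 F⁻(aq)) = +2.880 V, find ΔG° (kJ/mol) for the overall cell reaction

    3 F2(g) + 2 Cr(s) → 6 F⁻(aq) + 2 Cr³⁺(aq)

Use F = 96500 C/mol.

−2091 kJ/mol

In the reaction as written F2(g) is reduced, so the F₂/F⁻ couple is the cathode and Cr³⁺/Cr is the anode.
E°cell = +2.880 − (−0.731) = +3.611 V; balancing electrons gives n = 6.
ΔG° = −nFE°cell = −(6)(96500)(+3.611) J/mol = −2091 kJ/mol.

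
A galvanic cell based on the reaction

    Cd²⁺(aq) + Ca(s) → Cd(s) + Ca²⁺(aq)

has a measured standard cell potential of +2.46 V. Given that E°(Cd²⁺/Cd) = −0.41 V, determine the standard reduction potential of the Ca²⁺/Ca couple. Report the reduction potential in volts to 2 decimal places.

In the reaction as written the Cd²⁺/Cd couple is reduced (cathode) and Ca²⁺/Ca is oxidized (anode), so E°cell = E°(Cd²⁺/Cd) − E°(Ca²⁺/Ca).
E°(Ca²⁺/Ca) = E°(cathode) − E°cell = −0.41 − (+2.46) = −2.87 V.

−2.87 V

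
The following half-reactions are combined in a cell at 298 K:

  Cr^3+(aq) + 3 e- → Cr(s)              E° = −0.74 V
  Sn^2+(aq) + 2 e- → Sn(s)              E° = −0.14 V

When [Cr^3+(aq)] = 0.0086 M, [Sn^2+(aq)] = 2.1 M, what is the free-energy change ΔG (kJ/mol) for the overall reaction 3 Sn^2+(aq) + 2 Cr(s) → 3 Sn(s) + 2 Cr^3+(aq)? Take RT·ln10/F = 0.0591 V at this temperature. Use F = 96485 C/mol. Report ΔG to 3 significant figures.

With Sn²⁺/Sn reduced at the cathode, E°cell = −0.14 − (−0.74) = +0.60 V and n = 6.
Here Q = [Cr^3+(aq)]^2 / [Sn^2+(aq)]^3 = 7.99×10^−6 (log Q = −5.098), giving E = +0.60 − (0.0591/6)·(−5.098) = +0.6502 V.
Then ΔG = −nFE = −6 × 96485 × +0.6502 J/mol = −376 kJ/mol.

−376 kJ/mol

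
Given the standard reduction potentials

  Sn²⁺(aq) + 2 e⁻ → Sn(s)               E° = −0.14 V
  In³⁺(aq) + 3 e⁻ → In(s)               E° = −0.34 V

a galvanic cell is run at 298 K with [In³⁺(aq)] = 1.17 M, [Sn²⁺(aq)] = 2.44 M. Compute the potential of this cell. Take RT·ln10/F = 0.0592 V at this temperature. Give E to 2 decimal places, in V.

+0.21 V

Sn²⁺/Sn is reduced (cathode, E° = −0.14 V) and In³⁺/In is oxidized (anode).
E°cell = E°cat − E°an = −0.14 − (−0.34) = +0.20 V; n = 6.
The balanced reaction is 3 Sn²⁺(aq) + 2 In(s) → 3 Sn(s) + 2 In³⁺(aq), so Q = [In³⁺(aq)]^2 / [Sn²⁺(aq)]^3 = 0.0942 and log Q = −1.026.
By the Nernst equation, E = +0.20 − (0.0592/6)·(−1.026) = +0.21 V.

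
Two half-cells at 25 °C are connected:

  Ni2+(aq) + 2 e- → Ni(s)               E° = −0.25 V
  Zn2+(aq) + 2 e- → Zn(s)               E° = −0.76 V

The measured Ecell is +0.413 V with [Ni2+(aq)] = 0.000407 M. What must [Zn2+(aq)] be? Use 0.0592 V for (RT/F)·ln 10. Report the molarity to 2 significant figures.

The Ni²⁺/Ni couple has the larger reduction potential, so it is the cathode: E°cell = −0.25 − (−0.76) = +0.51 V and n = 2.
Since E = E° − (0.0592/n)·log Q, log Q = n(E° − E)/0.0592 = 3.277.
The balanced reaction is Ni2+(aq) + Zn(s) → Ni(s) + Zn2+(aq), so Q = [Zn2+(aq)] / [Ni2+(aq)].
Isolating [Zn2+(aq)] in Q = 10^{3.277} yields log [Zn2+(aq)] = −0.113, i.e. 0.77 M.

0.77 M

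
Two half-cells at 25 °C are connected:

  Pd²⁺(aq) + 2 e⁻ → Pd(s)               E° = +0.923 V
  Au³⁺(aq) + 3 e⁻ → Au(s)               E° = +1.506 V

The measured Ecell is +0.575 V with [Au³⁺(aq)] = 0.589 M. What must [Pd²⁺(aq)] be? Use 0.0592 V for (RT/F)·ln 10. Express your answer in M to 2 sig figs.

Au³⁺/Au is the cathode (higher E°); E°cell = +1.506 − (+0.923) = +0.583 V with n = 6.
Rearranging E = E° − (0.0592/n)·log Q gives log Q = 6(+0.583 − (+0.575))/0.0592 = 0.811.
Balancing electrons gives 2 Au³⁺(aq) + 3 Pd(s) → 2 Au(s) + 3 Pd²⁺(aq); thus Q = [Pd²⁺(aq)]^3 / [Au³⁺(aq)]^2.
Isolating [Pd²⁺(aq)] in Q = 10^{0.811} yields log [Pd²⁺(aq)] = 0.117, i.e. 1.3 M.

1.3 M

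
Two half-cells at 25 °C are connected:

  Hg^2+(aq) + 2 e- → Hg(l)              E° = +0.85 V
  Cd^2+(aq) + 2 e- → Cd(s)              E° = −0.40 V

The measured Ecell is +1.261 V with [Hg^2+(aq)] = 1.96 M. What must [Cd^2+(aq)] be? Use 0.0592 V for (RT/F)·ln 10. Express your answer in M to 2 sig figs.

The Hg²⁺/Hg couple has the larger reduction potential, so it is the cathode: E°cell = +0.85 − (−0.40) = +1.25 V and n = 2.
Rearranging E = E° − (0.0592/n)·log Q gives log Q = 2(+1.25 − (+1.261))/0.0592 = −0.372.
For Hg^2+(aq) + Cd(s) → Hg(l) + Cd^2+(aq), the reaction quotient is Q = [Cd^2+(aq)] / [Hg^2+(aq)].
Solving for the unknown gives log [Cd^2+(aq)] = −0.080, so [Cd^2+(aq)] ≈ 0.83 M.

0.83 M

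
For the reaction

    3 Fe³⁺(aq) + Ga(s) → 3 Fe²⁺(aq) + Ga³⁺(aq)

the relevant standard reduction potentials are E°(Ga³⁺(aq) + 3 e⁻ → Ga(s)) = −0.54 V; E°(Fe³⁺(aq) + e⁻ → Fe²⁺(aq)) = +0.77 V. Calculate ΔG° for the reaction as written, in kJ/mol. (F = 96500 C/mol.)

−379 kJ/mol

In the reaction as written Fe³⁺(aq) is reduced, so the Fe³⁺/Fe²⁺ couple is the cathode and Ga³⁺/Ga is the anode.
E°cell = +0.77 − (−0.54) = +1.31 V; balancing electrons gives n = 3.
ΔG° = −nFE°cell = −(3)(96500)(+1.31) J/mol = −379 kJ/mol.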